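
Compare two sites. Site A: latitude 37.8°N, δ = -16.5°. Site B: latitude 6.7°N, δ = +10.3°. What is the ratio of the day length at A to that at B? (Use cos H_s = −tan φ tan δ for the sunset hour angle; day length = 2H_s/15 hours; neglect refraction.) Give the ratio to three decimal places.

0.841

A: H_s = arccos(−tan 37.8° · tan -16.5°) = 76.72°, so 2H_s/15 = 10.2293 h.
B: H_s = arccos(−tan 6.7° · tan 10.3°) = 91.22°, so 2H_s/15 = 12.1627 h.
Ratio A/B = 10.2293 / 12.1627 = 0.8410.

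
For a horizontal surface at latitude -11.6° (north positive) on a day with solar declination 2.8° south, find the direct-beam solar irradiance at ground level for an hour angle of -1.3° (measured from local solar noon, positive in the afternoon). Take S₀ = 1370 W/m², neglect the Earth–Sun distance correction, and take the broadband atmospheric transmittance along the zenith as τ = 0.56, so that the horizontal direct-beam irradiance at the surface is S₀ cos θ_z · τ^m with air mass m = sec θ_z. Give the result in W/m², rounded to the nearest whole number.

753 W/m²

With φ = -11.6°, δ = -2.8°, H = -1.30°: sin φ sin δ = 0.0098, cos φ cos δ cos H = 0.9782, so cos θ_z = 0.9880.
Air mass m = 1/cos θ_z = 1/0.9880 = 1.012; τ^m = 0.56^1.012 = 0.5561.
Surface direct beam = 1370 × 0.9880 × 0.5561 = 752.71 W/m².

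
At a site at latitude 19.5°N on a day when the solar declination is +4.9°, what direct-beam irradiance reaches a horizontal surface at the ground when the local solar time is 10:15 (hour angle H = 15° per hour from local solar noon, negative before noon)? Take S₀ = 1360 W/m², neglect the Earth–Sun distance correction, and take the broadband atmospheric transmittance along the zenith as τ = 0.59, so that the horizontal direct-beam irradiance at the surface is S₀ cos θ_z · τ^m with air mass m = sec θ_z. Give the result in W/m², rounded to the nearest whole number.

646 W/m²

Hour angle H = 15° × (10.25 − 12) = -26.25°.
cos θ_z = sin φ sin δ + cos φ cos δ cos H = (0.3338)(0.0854) + (0.9426)(0.9963)(0.8969) = 0.8708.
Air mass m = 1/cos θ_z = 1/0.8708 = 1.148; τ^m = 0.59^1.148 = 0.5457.
Surface direct beam = 1360 × 0.8708 × 0.5457 = 646.27 W/m².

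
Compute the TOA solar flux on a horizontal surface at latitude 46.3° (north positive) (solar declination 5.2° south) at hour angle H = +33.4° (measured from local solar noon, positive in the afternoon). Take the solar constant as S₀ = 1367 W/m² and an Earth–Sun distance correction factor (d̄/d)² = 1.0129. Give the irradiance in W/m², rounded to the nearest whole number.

cos θ_z = sin φ sin δ + cos φ cos δ cos H = (0.7230)(-0.0906) + (0.6909)(0.9959)(0.8348) = 0.5089.
Top-of-atmosphere irradiance = S₀ (d̄/d)² cos θ_z = 1367 × 1.0129 × 0.5089 = 704.64 W/m².

705 W/m²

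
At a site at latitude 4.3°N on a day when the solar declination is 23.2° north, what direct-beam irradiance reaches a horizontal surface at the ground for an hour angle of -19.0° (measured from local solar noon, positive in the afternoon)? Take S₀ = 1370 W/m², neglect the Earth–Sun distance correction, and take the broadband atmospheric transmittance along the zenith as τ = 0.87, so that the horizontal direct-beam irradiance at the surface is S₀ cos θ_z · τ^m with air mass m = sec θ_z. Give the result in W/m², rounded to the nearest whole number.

1051 W/m²

cos θ_z = sin(4.3°) sin(23.2°) + cos(4.3°) cos(23.2°) cos(-19.00°) = 0.0295 + 0.8666 = 0.8961.
Air mass m = 1/cos θ_z = 1/0.8961 = 1.116; τ^m = 0.87^1.116 = 0.8561.
Surface direct beam = 1370 × 0.8961 × 0.8561 = 1051.00 W/m².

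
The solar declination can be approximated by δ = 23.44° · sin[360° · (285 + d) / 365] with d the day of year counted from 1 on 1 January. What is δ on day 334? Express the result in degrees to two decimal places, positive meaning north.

360 × (285 + 334) / 365 = 610.521°; sin(610.521°) = -0.9428.
δ = 23.44 × -0.9428 = -22.099° ≈ -22.10°.

-22.10°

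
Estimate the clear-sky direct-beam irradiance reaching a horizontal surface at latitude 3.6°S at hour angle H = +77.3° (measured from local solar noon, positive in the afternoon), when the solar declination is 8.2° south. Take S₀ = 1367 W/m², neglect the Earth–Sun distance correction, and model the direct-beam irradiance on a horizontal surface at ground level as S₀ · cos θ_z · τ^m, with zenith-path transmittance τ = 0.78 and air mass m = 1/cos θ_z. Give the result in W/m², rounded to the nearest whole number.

103 W/m²

With φ = -3.6°, δ = -8.2°, H = 77.30°: sin φ sin δ = 0.0090, cos φ cos δ cos H = 0.2172, so cos θ_z = 0.2262.
Air mass m = 1/cos θ_z = 1/0.2262 = 4.421; τ^m = 0.78^4.421 = 0.3334.
Surface direct beam = 1367 × 0.2262 × 0.3334 = 103.09 W/m².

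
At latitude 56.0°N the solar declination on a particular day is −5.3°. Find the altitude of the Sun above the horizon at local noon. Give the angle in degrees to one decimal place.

28.7°

At local solar noon the hour angle is zero, so the elevation is 90° − |φ − δ| = 90° − |56.0° − (-5.3°)| = 90° − 61.3° = 28.7°.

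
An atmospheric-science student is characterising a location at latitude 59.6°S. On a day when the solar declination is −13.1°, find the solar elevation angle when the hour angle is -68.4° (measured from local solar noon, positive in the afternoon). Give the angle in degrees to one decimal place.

cos θ_z = sin(-59.6°) sin(-13.1°) + cos(-59.6°) cos(-13.1°) cos(-68.40°) = 0.1955 + 0.1814 = 0.3769.
θ_z = arccos(0.3769) = 67.86°, so the elevation is 90° − 67.86° = 22.14°.

22.1°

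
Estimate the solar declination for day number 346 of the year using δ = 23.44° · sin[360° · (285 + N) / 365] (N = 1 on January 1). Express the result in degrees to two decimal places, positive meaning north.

360 × (285 + 346) / 365 = 622.356°; sin(622.356°) = -0.9911.
δ = 23.44 × -0.9911 = -23.231° ≈ -23.23°.

-23.23°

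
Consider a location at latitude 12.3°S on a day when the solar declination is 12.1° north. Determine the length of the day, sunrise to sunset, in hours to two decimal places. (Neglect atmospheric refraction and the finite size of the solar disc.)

cos H_s = −tan(-12.3°) · tan(12.1°) = 0.0467, so H_s = arccos(0.0467) = 87.32°.
Day length = 2 H_s / 15° h⁻¹ = 174.64° / 15 = 11.643 h.

11.64 hours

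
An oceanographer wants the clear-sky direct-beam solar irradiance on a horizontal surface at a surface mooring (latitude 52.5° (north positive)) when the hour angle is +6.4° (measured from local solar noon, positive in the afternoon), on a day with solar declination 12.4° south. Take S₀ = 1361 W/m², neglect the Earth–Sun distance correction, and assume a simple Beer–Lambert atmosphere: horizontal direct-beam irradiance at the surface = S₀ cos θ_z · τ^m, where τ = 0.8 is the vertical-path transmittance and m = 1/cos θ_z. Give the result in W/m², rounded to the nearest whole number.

337 W/m²

With φ = 52.5°, δ = -12.4°, H = 6.40°: sin φ sin δ = -0.1704, cos φ cos δ cos H = 0.5909, so cos θ_z = 0.4205.
Air mass m = 1/cos θ_z = 1/0.4205 = 2.378; τ^m = 0.8^2.378 = 0.5882.
Surface direct beam = 1361 × 0.4205 × 0.5882 = 336.63 W/m².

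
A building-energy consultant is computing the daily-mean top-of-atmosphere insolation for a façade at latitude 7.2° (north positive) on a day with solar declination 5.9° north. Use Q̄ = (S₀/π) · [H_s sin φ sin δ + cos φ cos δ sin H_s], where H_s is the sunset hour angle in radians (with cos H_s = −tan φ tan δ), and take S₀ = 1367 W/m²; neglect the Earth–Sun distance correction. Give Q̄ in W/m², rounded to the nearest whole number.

The sunset hour angle satisfies cos H_s = −tan φ tan δ = -0.0131, giving H_s = 90.75°. In radians, H_s = 1.5839.
H_s sin φ sin δ = 1.5839 × 0.1253 × 0.1028 = 0.0204.
cos φ cos δ sin H_s = 0.9921 × 0.9947 × 0.9999 = 0.9867.
Q̄ = (1367/π) × (0.0204 + 0.9867) = 435.13 × 1.0071 = 438.22 W/m².

438 W/m²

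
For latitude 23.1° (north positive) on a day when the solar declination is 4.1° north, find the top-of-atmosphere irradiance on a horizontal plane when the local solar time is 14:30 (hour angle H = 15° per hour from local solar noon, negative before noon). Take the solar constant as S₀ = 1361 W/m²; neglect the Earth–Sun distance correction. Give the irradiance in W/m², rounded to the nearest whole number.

Hour angle H = 15° × (14.5 − 12) = 37.50°.
cos θ_z = sin φ sin δ + cos φ cos δ cos H = (0.3923)(0.0715) + (0.9198)(0.9974)(0.7934) = 0.7559.
Top-of-atmosphere irradiance = S₀ cos θ_z = 1361 × 0.7559 = 1028.78 W/m².

1029 W/m²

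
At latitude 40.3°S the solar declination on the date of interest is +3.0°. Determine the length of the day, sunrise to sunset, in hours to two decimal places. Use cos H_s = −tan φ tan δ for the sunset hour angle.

−tan φ tan δ = −(-0.8481)(0.0524) = 0.0444; H_s = arccos(0.0444) = 87.46°.
Day length = 2 H_s / 15° h⁻¹ = 174.92° / 15 = 11.661 h.

11.66 hours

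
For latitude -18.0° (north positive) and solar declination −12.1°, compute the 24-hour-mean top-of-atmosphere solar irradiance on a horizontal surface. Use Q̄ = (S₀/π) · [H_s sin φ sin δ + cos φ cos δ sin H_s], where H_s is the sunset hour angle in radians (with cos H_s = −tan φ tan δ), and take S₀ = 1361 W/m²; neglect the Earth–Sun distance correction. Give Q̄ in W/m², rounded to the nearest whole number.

448 W/m²

cos H_s = −tan(-18.0°) · tan(-12.1°) = -0.0697, so H_s = arccos(-0.0697) = 94.00°. In radians, H_s = 1.6406.
H_s sin φ sin δ = 1.6406 × -0.3090 × -0.2096 = 0.1063.
cos φ cos δ sin H_s = 0.9511 × 0.9778 × 0.9976 = 0.9278.
Q̄ = (1361/π) × (0.1063 + 0.9278) = 433.22 × 1.0341 = 447.99 W/m².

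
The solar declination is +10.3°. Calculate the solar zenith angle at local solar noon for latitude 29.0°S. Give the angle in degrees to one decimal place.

At local solar noon the hour angle is zero, so the zenith angle is |φ − δ| = |-29.0° − (10.3°)| = 39.3°.

39.3°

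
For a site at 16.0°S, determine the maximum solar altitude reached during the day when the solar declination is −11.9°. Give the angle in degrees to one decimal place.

At local solar noon the hour angle is zero, so the elevation is 90° − |φ − δ| = 90° − |-16.0° − (-11.9°)| = 90° − 4.1° = 85.9°.

85.9°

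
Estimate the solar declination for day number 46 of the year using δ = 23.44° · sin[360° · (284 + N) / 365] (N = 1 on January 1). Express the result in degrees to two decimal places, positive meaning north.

-13.28°

360 × (284 + 46) / 365 = 325.479°; sin(325.479°) = -0.5667.
δ = 23.44 × -0.5667 = -13.283° ≈ -13.28°.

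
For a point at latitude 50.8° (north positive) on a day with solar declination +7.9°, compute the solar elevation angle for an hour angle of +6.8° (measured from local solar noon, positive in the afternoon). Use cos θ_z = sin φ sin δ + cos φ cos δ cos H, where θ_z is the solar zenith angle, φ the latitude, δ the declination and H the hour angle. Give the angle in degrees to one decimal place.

46.7°

With φ = 50.8°, δ = 7.9°, H = 6.80°: sin φ sin δ = 0.1065, cos φ cos δ cos H = 0.6216, so cos θ_z = 0.7281.
θ_z = arccos(0.7281) = 43.27°, so the elevation is 90° − 43.27° = 46.73°.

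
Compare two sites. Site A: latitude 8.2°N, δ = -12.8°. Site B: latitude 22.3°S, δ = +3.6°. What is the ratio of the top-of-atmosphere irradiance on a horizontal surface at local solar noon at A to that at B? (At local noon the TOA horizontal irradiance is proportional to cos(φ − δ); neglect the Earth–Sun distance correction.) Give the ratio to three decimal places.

A: cos θ_z = cos(8.2° − (-12.8°)) = 0.9336.
B: cos θ_z = cos(-22.3° − (3.6°)) = 0.8996.
Ratio A/B = 0.9336 / 0.8996 = 1.0378.

1.038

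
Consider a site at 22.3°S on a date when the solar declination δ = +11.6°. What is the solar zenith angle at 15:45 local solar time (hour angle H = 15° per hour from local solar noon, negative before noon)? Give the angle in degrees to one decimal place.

64.7°

Hour angle H = 15° × (15.75 − 12) = 56.25°.
cos θ_z = sin φ sin δ + cos φ cos δ cos H = (-0.3795)(0.2011) + (0.9252)(0.9796)(0.5556) = 0.4272.
θ_z = arccos(0.4272) = 64.71°.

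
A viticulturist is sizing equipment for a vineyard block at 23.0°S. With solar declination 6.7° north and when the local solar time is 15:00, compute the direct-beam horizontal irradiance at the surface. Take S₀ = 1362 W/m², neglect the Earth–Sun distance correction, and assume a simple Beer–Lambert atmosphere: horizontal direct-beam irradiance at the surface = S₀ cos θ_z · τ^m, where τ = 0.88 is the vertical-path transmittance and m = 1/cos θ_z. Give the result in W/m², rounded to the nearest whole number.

662 W/m²

Hour angle H = 15° × (15 − 12) = 45.00°.
cos θ_z = sin(-23.0°) sin(6.7°) + cos(-23.0°) cos(6.7°) cos(45.00°) = -0.0456 + 0.6465 = 0.6009.
Air mass m = 1/cos θ_z = 1/0.6009 = 1.664; τ^m = 0.88^1.664 = 0.8084.
Surface direct beam = 1362 × 0.6009 × 0.8084 = 661.62 W/m².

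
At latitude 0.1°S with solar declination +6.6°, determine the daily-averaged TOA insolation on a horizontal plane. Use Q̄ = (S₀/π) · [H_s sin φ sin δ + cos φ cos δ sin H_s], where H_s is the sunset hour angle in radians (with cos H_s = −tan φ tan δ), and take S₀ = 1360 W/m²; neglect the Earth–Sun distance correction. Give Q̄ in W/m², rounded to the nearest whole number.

430 W/m²

cos H_s = −tan(-0.1°) · tan(6.6°) = 0.0002, so H_s = arccos(0.0002) = 89.99°. In radians, H_s = 1.5706.
H_s sin φ sin δ = 1.5706 × -0.0017 × 0.1149 = -0.0003.
cos φ cos δ sin H_s = 1.0000 × 0.9934 × 1.0000 = 0.9934.
Q̄ = (1360/π) × (-0.0003 + 0.9934) = 432.90 × 0.9931 = 429.91 W/m².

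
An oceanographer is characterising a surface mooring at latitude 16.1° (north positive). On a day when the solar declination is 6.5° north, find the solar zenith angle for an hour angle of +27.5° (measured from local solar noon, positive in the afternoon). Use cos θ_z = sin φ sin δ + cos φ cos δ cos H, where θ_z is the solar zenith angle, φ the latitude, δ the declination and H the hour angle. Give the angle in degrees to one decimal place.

28.6°

cos θ_z = sin(16.1°) sin(6.5°) + cos(16.1°) cos(6.5°) cos(27.50°) = 0.0314 + 0.8467 = 0.8781.
θ_z = arccos(0.8781) = 28.59°.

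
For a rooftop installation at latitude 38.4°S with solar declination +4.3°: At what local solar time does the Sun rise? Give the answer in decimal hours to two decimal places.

The sunset hour angle satisfies cos H_s = −tan φ tan δ = 0.0596, giving H_s = 86.58°.
Sunrise is at 12 − H_s/15 = 12 − 5.772 = 6.228 h local solar time.

6.23 h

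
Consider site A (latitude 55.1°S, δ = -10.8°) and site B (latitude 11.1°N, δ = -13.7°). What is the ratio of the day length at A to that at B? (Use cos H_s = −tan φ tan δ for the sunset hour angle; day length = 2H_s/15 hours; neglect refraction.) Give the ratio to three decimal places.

1.213

A: H_s = arccos(−tan -55.1° · tan -10.8°) = 105.87°, so 2H_s/15 = 14.1160 h.
B: H_s = arccos(−tan 11.1° · tan -13.7°) = 87.26°, so 2H_s/15 = 11.6347 h.
Ratio A/B = 14.1160 / 11.6347 = 1.2133.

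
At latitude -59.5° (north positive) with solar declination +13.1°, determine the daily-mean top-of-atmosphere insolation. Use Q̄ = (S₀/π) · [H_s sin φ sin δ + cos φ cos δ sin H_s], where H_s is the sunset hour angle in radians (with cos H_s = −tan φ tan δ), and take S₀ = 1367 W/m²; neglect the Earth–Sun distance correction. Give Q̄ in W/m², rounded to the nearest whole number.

99 W/m²

The sunset hour angle satisfies cos H_s = −tan φ tan δ = 0.3951, giving H_s = 66.73°. In radians, H_s = 1.1647.
H_s sin φ sin δ = 1.1647 × -0.8616 × 0.2267 = -0.2275.
cos φ cos δ sin H_s = 0.5075 × 0.9740 × 0.9187 = 0.4541.
Q̄ = (1367/π) × (-0.2275 + 0.4541) = 435.13 × 0.2266 = 98.60 W/m².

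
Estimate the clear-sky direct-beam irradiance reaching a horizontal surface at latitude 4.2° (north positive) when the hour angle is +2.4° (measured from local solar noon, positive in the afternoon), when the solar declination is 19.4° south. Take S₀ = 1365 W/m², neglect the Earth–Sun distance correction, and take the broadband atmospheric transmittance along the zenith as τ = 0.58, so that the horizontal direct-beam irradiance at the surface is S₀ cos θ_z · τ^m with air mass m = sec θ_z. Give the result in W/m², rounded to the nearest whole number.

cos θ_z = sin(4.2°) sin(-19.4°) + cos(4.2°) cos(-19.4°) cos(2.40°) = -0.0243 + 0.9399 = 0.9156.
Air mass m = 1/cos θ_z = 1/0.9156 = 1.092; τ^m = 0.58^1.092 = 0.5516.
Surface direct beam = 1365 × 0.9156 × 0.5516 = 689.39 W/m².

689 W/m²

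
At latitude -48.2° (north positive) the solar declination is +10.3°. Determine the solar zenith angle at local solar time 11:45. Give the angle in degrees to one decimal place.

58.6°

Hour angle H = 15° × (11.75 − 12) = -3.75°.
cos θ_z = sin φ sin δ + cos φ cos δ cos H = (-0.7455)(0.1788) + (0.6665)(0.9839)(0.9979) = 0.5211.
θ_z = arccos(0.5211) = 58.59°.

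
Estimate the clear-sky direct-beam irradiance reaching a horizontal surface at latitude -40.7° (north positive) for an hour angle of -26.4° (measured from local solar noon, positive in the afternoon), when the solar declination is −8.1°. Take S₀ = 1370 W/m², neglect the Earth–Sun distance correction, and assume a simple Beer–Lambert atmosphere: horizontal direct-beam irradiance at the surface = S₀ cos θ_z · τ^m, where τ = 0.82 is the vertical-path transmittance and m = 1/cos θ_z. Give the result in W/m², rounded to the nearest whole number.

807 W/m²

cos θ_z = sin(-40.7°) sin(-8.1°) + cos(-40.7°) cos(-8.1°) cos(-26.40°) = 0.0919 + 0.6723 = 0.7642.
Air mass m = 1/cos θ_z = 1/0.7642 = 1.309; τ^m = 0.82^1.309 = 0.7712.
Surface direct beam = 1370 × 0.7642 × 0.7712 = 807.41 W/m².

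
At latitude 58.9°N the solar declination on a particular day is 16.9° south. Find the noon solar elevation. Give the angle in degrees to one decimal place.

14.2°

At local solar noon the hour angle is zero, so the elevation is 90° − |φ − δ| = 90° − |58.9° − (-16.9°)| = 90° − 75.8° = 14.2°.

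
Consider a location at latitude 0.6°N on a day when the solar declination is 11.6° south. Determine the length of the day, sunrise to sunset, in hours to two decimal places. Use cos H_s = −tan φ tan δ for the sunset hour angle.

11.98 hours

cos H_s = −tan(0.6°) · tan(-11.6°) = 0.0021, so H_s = arccos(0.0021) = 89.88°.
Day length = 2 H_s / 15° h⁻¹ = 179.76° / 15 = 11.984 h.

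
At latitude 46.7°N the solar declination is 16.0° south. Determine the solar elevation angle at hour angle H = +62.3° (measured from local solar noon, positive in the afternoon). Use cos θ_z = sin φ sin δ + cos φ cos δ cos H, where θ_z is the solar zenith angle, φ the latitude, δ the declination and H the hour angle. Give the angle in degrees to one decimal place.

6.1°

With φ = 46.7°, δ = -16.0°, H = 62.30°: sin φ sin δ = -0.2006, cos φ cos δ cos H = 0.3064, so cos θ_z = 0.1058.
θ_z = arccos(0.1058) = 83.93°, so the elevation is 90° − 83.93° = 6.07°.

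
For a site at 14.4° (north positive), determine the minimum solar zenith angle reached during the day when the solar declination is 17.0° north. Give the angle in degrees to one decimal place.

2.6°

At local solar noon the hour angle is zero, so the zenith angle is |φ − δ| = |14.4° − (17.0°)| = 2.6°.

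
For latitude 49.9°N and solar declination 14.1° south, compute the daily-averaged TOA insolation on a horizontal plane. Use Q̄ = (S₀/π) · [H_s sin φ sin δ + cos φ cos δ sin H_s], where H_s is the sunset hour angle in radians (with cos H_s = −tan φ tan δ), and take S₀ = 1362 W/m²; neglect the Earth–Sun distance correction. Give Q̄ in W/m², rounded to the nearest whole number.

156 W/m²

cos H_s = −tan(49.9°) · tan(-14.1°) = 0.2983, so H_s = arccos(0.2983) = 72.64°. In radians, H_s = 1.2678.
H_s sin φ sin δ = 1.2678 × 0.7649 × -0.2436 = -0.2362.
cos φ cos δ sin H_s = 0.6441 × 0.9699 × 0.9544 = 0.5962.
Q̄ = (1362/π) × (-0.2362 + 0.5962) = 433.54 × 0.3600 = 156.07 W/m².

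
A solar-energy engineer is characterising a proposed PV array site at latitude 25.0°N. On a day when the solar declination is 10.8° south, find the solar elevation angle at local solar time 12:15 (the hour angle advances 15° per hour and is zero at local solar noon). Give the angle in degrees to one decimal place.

54.0°

Hour angle H = 15° × (12.25 − 12) = 3.75°.
cos θ_z = sin(25.0°) sin(-10.8°) + cos(25.0°) cos(-10.8°) cos(3.75°) = -0.0792 + 0.8883 = 0.8091.
θ_z = arccos(0.8091) = 35.99°, so the elevation is 90° − 35.99° = 54.01°.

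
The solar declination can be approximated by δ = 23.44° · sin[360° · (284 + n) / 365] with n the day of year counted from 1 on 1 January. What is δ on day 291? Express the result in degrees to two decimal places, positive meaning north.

360 × (284 + 291) / 365 = 567.123°; sin(567.123°) = -0.4559.
δ = 23.44 × -0.4559 = -10.686° ≈ -10.69°.

-10.69°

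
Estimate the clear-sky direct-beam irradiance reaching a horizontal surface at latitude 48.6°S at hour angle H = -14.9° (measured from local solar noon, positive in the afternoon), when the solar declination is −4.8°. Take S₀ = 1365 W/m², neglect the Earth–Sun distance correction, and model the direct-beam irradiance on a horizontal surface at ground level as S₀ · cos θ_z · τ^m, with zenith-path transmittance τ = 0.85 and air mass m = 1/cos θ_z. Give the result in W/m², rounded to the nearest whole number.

cos θ_z = sin φ sin δ + cos φ cos δ cos H = (-0.7501)(-0.0837) + (0.6613)(0.9965)(0.9664) = 0.6996.
Air mass m = 1/cos θ_z = 1/0.6996 = 1.429; τ^m = 0.85^1.429 = 0.7928.
Surface direct beam = 1365 × 0.6996 × 0.7928 = 757.09 W/m².

757 W/m²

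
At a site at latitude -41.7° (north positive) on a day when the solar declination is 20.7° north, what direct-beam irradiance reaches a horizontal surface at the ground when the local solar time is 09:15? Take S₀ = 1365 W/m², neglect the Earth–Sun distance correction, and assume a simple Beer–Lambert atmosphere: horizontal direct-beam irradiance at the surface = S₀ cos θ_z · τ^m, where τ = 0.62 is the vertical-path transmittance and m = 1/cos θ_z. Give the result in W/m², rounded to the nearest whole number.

Hour angle H = 15° × (9.25 − 12) = -41.25°.
cos θ_z = sin φ sin δ + cos φ cos δ cos H = (-0.6652)(0.3535) + (0.7466)(0.9354)(0.7518) = 0.2899.
Air mass m = 1/cos θ_z = 1/0.2899 = 3.449; τ^m = 0.62^3.449 = 0.1923.
Surface direct beam = 1365 × 0.2899 × 0.1923 = 76.10 W/m².

76 W/m²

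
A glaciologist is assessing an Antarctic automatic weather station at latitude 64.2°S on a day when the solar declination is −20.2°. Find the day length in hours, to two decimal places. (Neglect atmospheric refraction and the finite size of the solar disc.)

18.61 hours

cos H_s = −tan(-64.2°) · tan(-20.2°) = -0.7611, so H_s = arccos(-0.7611) = 139.56°.
Day length = 2 H_s / 15° h⁻¹ = 279.12° / 15 = 18.608 h.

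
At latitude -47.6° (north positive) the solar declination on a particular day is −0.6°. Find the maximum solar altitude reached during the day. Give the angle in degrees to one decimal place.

At local solar noon the hour angle is zero, so the elevation is 90° − |φ − δ| = 90° − |-47.6° − (-0.6°)| = 90° − 47.0° = 43.0°.

43.0°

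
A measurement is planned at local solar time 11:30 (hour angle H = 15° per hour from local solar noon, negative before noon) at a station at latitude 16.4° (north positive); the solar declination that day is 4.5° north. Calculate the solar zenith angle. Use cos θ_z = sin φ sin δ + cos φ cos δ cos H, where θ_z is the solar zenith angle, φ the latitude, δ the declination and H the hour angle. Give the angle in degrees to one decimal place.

Hour angle H = 15° × (11.5 − 12) = -7.50°.
cos θ_z = sin φ sin δ + cos φ cos δ cos H = (0.2823)(0.0785) + (0.9593)(0.9969)(0.9914) = 0.9703.
θ_z = arccos(0.9703) = 14.00°.

14.0°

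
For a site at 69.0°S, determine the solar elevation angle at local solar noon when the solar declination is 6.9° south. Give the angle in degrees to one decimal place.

27.9°

At local solar noon the hour angle is zero, so the elevation is 90° − |φ − δ| = 90° − |-69.0° − (-6.9°)| = 90° − 62.1° = 27.9°.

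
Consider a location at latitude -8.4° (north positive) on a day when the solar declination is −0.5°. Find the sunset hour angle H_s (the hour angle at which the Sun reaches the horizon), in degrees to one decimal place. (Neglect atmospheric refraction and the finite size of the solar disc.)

−tan φ tan δ = −(-0.1477)(-0.0087) = -0.0013; H_s = arccos(-0.0013) = 90.07°.

90.1°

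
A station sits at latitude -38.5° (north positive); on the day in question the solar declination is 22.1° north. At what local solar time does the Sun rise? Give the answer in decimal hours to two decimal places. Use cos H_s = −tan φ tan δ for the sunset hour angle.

7.26 h

The sunset hour angle satisfies cos H_s = −tan φ tan δ = 0.3230, giving H_s = 71.16°.
Sunrise is at 12 − H_s/15 = 12 − 4.744 = 7.256 h local solar time.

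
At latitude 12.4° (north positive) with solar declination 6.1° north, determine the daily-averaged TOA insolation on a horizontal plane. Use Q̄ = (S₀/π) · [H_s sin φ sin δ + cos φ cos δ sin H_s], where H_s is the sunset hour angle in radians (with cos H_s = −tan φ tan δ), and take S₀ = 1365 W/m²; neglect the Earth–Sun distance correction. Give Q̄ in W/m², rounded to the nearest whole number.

438 W/m²

−tan φ tan δ = −(0.2199)(0.1069) = -0.0235; H_s = arccos(-0.0235) = 91.35°. In radians, H_s = 1.5944.
H_s sin φ sin δ = 1.5944 × 0.2147 × 0.1063 = 0.0364.
cos φ cos δ sin H_s = 0.9767 × 0.9943 × 0.9997 = 0.9708.
Q̄ = (1365/π) × (0.0364 + 0.9708) = 434.49 × 1.0072 = 437.62 W/m².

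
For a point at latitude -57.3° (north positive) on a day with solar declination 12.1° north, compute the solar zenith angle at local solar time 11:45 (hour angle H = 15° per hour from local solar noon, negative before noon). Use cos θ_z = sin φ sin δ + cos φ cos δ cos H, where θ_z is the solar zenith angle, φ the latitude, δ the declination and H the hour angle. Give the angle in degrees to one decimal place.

Hour angle H = 15° × (11.75 − 12) = -3.75°.
cos θ_z = sin(-57.3°) sin(12.1°) + cos(-57.3°) cos(12.1°) cos(-3.75°) = -0.1764 + 0.5271 = 0.3507.
θ_z = arccos(0.3507) = 69.47°.

69.5°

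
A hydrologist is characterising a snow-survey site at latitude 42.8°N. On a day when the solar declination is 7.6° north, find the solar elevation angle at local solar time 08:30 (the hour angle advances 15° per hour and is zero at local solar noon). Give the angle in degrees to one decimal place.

Hour angle H = 15° × (8.5 − 12) = -52.50°.
cos θ_z = sin φ sin δ + cos φ cos δ cos H = (0.6794)(0.1323) + (0.7337)(0.9912)(0.6088) = 0.5326.
θ_z = arccos(0.5326) = 57.82°, so the elevation is 90° − 57.82° = 32.18°.

32.2°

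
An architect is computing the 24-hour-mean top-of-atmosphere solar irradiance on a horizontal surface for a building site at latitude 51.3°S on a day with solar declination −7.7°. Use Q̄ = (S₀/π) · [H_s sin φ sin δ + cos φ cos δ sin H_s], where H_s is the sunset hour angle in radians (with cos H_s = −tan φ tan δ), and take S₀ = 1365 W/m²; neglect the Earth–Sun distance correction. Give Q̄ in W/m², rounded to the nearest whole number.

−tan φ tan δ = −(-1.2482)(-0.1352) = -0.1688; H_s = arccos(-0.1688) = 99.72°. In radians, H_s = 1.7404.
H_s sin φ sin δ = 1.7404 × -0.7804 × -0.1340 = 0.1820.
cos φ cos δ sin H_s = 0.6252 × 0.9910 × 0.9857 = 0.6107.
Q̄ = (1365/π) × (0.1820 + 0.6107) = 434.49 × 0.7927 = 344.42 W/m².

344 W/m²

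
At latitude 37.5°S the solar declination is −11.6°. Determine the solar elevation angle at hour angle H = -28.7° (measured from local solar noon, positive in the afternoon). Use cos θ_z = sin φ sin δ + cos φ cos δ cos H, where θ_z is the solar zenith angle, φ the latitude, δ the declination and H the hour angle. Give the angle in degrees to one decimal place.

cos θ_z = sin φ sin δ + cos φ cos δ cos H = (-0.6088)(-0.2011) + (0.7934)(0.9796)(0.8771) = 0.8041.
θ_z = arccos(0.8041) = 36.48°, so the elevation is 90° − 36.48° = 53.52°.

53.5°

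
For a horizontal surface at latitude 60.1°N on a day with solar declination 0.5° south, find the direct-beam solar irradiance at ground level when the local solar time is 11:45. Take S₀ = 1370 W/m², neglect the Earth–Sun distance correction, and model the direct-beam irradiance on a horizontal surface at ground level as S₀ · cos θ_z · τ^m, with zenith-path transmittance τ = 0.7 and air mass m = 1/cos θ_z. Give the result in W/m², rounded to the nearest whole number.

324 W/m²

Hour angle H = 15° × (11.75 − 12) = -3.75°.
cos θ_z = sin φ sin δ + cos φ cos δ cos H = (0.8669)(-0.0087) + (0.4985)(1.0000)(0.9979) = 0.4899.
Air mass m = 1/cos θ_z = 1/0.4899 = 2.041; τ^m = 0.7^2.041 = 0.4829.
Surface direct beam = 1370 × 0.4899 × 0.4829 = 324.10 W/m².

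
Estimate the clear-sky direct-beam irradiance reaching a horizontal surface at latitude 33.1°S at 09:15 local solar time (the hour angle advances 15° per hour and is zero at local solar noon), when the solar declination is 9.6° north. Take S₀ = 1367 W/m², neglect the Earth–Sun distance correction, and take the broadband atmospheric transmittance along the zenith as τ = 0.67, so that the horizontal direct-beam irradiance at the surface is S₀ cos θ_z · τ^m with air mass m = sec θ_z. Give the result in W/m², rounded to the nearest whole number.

Hour angle H = 15° × (9.25 − 12) = -41.25°.
cos θ_z = sin φ sin δ + cos φ cos δ cos H = (-0.5461)(0.1668) + (0.8377)(0.9860)(0.7518) = 0.5299.
Air mass m = 1/cos θ_z = 1/0.5299 = 1.887; τ^m = 0.67^1.887 = 0.4697.
Surface direct beam = 1367 × 0.5299 × 0.4697 = 340.24 W/m².

340 W/m²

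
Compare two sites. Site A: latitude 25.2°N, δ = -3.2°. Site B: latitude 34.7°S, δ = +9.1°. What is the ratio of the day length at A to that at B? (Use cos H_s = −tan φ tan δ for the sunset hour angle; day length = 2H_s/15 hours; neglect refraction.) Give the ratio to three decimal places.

A: H_s = arccos(−tan 25.2° · tan -3.2°) = 88.49°, so 2H_s/15 = 11.7987 h.
B: H_s = arccos(−tan -34.7° · tan 9.1°) = 83.63°, so 2H_s/15 = 11.1507 h.
Ratio A/B = 11.7987 / 11.1507 = 1.0581.

1.058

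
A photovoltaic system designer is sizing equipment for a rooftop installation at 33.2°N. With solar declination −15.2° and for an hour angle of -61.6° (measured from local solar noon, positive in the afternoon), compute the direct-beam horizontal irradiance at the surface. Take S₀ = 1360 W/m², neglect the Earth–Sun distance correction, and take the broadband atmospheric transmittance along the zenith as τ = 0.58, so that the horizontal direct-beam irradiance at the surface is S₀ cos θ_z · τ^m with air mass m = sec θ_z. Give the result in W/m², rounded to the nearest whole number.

With φ = 33.2°, δ = -15.2°, H = -61.60°: sin φ sin δ = -0.1436, cos φ cos δ cos H = 0.3841, so cos θ_z = 0.2405.
Air mass m = 1/cos θ_z = 1/0.2405 = 4.158; τ^m = 0.58^4.158 = 0.1038.
Surface direct beam = 1360 × 0.2405 × 0.1038 = 33.95 W/m².

34 W/m²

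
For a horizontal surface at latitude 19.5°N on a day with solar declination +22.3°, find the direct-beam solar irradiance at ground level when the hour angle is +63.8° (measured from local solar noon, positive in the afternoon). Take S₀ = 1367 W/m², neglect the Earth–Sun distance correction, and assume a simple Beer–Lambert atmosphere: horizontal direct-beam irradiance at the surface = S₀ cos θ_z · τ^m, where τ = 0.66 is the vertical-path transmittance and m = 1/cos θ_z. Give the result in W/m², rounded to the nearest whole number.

cos θ_z = sin φ sin δ + cos φ cos δ cos H = (0.3338)(0.3795) + (0.9426)(0.9252)(0.4415) = 0.5117.
Air mass m = 1/cos θ_z = 1/0.5117 = 1.954; τ^m = 0.66^1.954 = 0.4440.
Surface direct beam = 1367 × 0.5117 × 0.4440 = 310.58 W/m².

311 W/m²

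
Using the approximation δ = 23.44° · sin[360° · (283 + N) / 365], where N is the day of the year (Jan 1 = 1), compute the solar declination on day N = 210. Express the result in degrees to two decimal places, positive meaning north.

360 × (283 + 210) / 365 = 486.247°; sin(486.247°) = 0.8065.
δ = 23.44 × 0.8065 = 18.904° ≈ +18.90°.

+18.90°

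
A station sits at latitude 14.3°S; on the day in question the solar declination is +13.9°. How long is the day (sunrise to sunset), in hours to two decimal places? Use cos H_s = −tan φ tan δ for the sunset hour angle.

11.52 hours

cos H_s = −tan(-14.3°) · tan(13.9°) = 0.0631, so H_s = arccos(0.0631) = 86.38°.
Day length = 2 H_s / 15° h⁻¹ = 172.76° / 15 = 11.517 h.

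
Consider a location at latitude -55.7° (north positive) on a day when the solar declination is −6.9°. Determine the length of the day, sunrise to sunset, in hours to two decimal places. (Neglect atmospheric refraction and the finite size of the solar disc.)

The sunset hour angle satisfies cos H_s = −tan φ tan δ = -0.1774, giving H_s = 100.22°.
Day length = 2 H_s / 15° h⁻¹ = 200.44° / 15 = 13.363 h.

13.36 hours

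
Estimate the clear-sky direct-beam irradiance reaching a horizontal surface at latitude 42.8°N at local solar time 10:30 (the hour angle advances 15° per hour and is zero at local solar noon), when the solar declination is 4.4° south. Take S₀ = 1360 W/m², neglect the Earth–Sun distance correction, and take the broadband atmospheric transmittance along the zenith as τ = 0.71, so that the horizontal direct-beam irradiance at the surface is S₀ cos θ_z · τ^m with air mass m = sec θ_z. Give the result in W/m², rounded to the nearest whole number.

490 W/m²

Hour angle H = 15° × (10.5 − 12) = -22.50°.
With φ = 42.8°, δ = -4.4°, H = -22.50°: sin φ sin δ = -0.0521, cos φ cos δ cos H = 0.6759, so cos θ_z = 0.6238.
Air mass m = 1/cos θ_z = 1/0.6238 = 1.603; τ^m = 0.71^1.603 = 0.5775.
Surface direct beam = 1360 × 0.6238 × 0.5775 = 489.93 W/m².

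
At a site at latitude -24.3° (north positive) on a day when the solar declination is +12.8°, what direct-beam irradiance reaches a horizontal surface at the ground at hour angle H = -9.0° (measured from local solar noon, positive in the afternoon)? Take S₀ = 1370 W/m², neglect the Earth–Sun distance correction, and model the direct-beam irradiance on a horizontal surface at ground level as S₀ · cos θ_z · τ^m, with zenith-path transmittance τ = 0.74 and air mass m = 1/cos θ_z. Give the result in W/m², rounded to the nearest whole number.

cos θ_z = sin(-24.3°) sin(12.8°) + cos(-24.3°) cos(12.8°) cos(-9.00°) = -0.0912 + 0.8778 = 0.7866.
Air mass m = 1/cos θ_z = 1/0.7866 = 1.271; τ^m = 0.74^1.271 = 0.6820.
Surface direct beam = 1370 × 0.7866 × 0.6820 = 734.95 W/m².

735 W/m²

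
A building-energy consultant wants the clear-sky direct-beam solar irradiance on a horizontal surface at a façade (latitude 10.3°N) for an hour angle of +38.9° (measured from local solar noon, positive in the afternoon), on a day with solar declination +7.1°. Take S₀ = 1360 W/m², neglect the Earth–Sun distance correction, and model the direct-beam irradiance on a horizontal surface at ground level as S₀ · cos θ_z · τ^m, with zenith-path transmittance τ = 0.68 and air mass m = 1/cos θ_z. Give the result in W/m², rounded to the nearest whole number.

649 W/m²

cos θ_z = sin φ sin δ + cos φ cos δ cos H = (0.1788)(0.1236) + (0.9839)(0.9923)(0.7782) = 0.7819.
Air mass m = 1/cos θ_z = 1/0.7819 = 1.279; τ^m = 0.68^1.279 = 0.6106.
Surface direct beam = 1360 × 0.7819 × 0.6106 = 649.30 W/m².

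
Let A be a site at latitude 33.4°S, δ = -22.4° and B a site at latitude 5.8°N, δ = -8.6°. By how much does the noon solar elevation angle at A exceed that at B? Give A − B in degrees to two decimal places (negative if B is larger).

+3.40°

A: 90° − |-33.4 − (-22.4)| = 79.00°.
B: 90° − |5.8 − (-8.6)| = 75.60°.
A − B = 79.00 − 75.60 = 3.40°.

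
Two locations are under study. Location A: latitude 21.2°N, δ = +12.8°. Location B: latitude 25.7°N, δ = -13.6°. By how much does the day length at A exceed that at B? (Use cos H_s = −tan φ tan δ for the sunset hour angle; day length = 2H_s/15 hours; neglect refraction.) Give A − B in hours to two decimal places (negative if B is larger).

A: H_s = arccos(−tan 21.2° · tan 12.8°) = 95.06°, so 2H_s/15 = 12.6747 h.
B: H_s = arccos(−tan 25.7° · tan -13.6°) = 83.31°, so 2H_s/15 = 11.1080 h.
A − B = 12.6747 − 11.1080 = 1.5667 h.

+1.57 h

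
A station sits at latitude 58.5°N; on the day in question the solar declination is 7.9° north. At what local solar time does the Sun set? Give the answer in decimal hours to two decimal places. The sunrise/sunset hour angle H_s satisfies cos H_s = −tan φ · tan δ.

18.87 h

cos H_s = −tan(58.5°) · tan(7.9°) = -0.2264, so H_s = arccos(-0.2264) = 103.09°.
Sunset is at 12 + H_s/15 = 12 + 6.873 = 18.873 h local solar time.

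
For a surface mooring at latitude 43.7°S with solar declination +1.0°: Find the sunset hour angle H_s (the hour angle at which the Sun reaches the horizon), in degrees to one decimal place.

89.0°

−tan φ tan δ = −(-0.9556)(0.0175) = 0.0167; H_s = arccos(0.0167) = 89.04°.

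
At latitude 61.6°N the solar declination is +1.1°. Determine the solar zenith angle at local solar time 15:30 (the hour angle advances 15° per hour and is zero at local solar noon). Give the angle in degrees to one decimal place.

Hour angle H = 15° × (15.5 − 12) = 52.50°.
With φ = 61.6°, δ = 1.1°, H = 52.50°: sin φ sin δ = 0.0169, cos φ cos δ cos H = 0.2895, so cos θ_z = 0.3064.
θ_z = arccos(0.3064) = 72.16°.

72.2°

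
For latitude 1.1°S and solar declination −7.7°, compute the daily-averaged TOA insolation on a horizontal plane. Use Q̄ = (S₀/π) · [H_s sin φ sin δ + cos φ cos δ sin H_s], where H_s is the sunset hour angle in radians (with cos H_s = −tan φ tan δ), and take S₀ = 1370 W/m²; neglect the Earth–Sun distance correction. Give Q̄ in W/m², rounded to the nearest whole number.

−tan φ tan δ = −(-0.0192)(-0.1352) = -0.0026; H_s = arccos(-0.0026) = 90.15°. In radians, H_s = 1.5734.
H_s sin φ sin δ = 1.5734 × -0.0192 × -0.1340 = 0.0040.
cos φ cos δ sin H_s = 0.9998 × 0.9910 × 1.0000 = 0.9908.
Q̄ = (1370/π) × (0.0040 + 0.9908) = 436.08 × 0.9948 = 433.81 W/m².

434 W/m²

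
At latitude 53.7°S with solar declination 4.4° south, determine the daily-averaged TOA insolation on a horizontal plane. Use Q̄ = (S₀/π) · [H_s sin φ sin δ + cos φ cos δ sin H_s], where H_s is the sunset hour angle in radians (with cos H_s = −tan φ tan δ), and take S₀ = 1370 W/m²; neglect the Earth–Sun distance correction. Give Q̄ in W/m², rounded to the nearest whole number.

The sunset hour angle satisfies cos H_s = −tan φ tan δ = -0.1047, giving H_s = 96.01°. In radians, H_s = 1.6757.
H_s sin φ sin δ = 1.6757 × -0.8059 × -0.0767 = 0.1036.
cos φ cos δ sin H_s = 0.5920 × 0.9971 × 0.9945 = 0.5870.
Q̄ = (1370/π) × (0.1036 + 0.5870) = 436.08 × 0.6906 = 301.16 W/m².

301 W/m²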